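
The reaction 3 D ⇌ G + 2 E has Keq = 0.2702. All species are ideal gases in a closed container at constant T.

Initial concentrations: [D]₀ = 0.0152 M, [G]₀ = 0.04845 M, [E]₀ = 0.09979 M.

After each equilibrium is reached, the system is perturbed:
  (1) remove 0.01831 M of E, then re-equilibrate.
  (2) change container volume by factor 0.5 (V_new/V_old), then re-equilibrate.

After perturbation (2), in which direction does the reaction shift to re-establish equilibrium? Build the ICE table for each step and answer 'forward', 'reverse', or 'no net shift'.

Direction: no net shift

Q₀ = 137.4 vs Keq = 0.2702 ⇒ Q>K, reverse
Step 1:
                  D         G         E
  I          0.0152   0.04845   0.09979
  C         0.05835  -0.01945   -0.0389
  E         0.07355     0.029   0.06089
  solve Keq expr → x = -0.01945; check Q = 0.2702
Then remove 0.01831 M of E.
Step 2:
                  D         G         E
  I         0.07355     0.029   0.04258
  C       -0.008546  0.002849  0.005697
  E         0.06501   0.03185   0.04828
  solve Keq expr → x = 0.002849; check Q = 0.2702
Then change container volume by factor 0.5 (V_new/V_old).
Step 3:
                  D         G         E
  I            0.13    0.0637   0.09655
  C               0         0         0
  E            0.13    0.0637   0.09655
  solve Keq expr → x = 0; check Q = 0.2702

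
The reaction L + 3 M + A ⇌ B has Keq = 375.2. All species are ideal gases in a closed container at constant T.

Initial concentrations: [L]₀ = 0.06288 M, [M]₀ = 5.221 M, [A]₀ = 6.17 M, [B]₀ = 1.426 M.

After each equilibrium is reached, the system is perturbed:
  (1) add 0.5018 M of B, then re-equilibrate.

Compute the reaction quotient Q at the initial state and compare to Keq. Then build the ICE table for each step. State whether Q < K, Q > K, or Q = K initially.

Q₀ = 0.02583; Q < K (proceeds forward)

Q₀ = 0.02583 vs Keq = 375.2 ⇒ Q<K, forward
Step 1:
                    L           M           A           B
  Initial     0.06288       5.221        6.17       1.426
  Change     -0.06287     -0.1886    -0.06287     0.06287
  Equil    5.0985e-06       5.032       6.107       1.489
  solve Keq expr → x = 0.06287; check Q = 375.2
Then add 0.5018 M of B.
Step 2:
                    L           M           A           B
  Initial  5.0985e-06       5.032       6.107       1.991
  Change   1.7183e-06  5.1550e-06  1.7183e-06 -1.7183e-06
  Equil    6.8168e-06       5.032       6.107       1.991
  solve Keq expr → x = -1.7183e-06; check Q = 375.2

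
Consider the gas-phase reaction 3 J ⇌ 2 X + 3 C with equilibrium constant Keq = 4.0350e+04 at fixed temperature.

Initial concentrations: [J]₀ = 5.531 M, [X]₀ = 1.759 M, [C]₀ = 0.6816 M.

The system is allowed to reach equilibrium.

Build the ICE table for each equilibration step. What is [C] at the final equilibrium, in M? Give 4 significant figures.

Q₀ = 0.00579 vs Keq = 4.0350e+04 ⇒ Q<K, forward
Step 1:
                  J         X         C
  init        5.531     1.759    0.6816
  Δ          -5.036     3.357     5.036
  eq          0.495     5.116     5.718
  solve Keq expr → x = 1.679; check Q = 4.0350e+04

[C]_eq = 5.718 M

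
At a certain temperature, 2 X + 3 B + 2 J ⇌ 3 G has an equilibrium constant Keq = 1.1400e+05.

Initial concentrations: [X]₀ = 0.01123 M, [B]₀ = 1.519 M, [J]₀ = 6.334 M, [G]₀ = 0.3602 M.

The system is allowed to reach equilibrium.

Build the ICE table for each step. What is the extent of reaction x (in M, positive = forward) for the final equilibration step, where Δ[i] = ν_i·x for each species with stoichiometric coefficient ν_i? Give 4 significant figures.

Q₀ = 2.635 vs Keq = 1.1400e+05 ⇒ Q<K, forward
Step 1:
                    X           B           J           G
  Initial     0.01123       1.519       6.334      0.3602
  Change     -0.01117    -0.01676    -0.01117     0.01676
  Equil    5.8879e-05       1.502       6.323       0.377
  solve Keq expr → x = 0.005586; check Q = 1.1400e+05

x = 0.005586 M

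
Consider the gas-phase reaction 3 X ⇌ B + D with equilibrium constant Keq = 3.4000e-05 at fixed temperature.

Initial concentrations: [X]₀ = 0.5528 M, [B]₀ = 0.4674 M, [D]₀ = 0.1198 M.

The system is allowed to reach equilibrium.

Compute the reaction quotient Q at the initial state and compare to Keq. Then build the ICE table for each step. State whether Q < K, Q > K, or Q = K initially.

Q₀ = 0.3315 vs Keq = 3.4000e-05 ⇒ Q>K, reverse
Step 1:
                  X         B         D
  I          0.5528    0.4674    0.1198
  C          0.3592   -0.1197   -0.1197
  E           0.912    0.3477 7.4175e-05
  solve Keq expr → x = -0.1197; check Q = 3.4000e-05

Q₀ = 0.3315; Q > K (proceeds reverse)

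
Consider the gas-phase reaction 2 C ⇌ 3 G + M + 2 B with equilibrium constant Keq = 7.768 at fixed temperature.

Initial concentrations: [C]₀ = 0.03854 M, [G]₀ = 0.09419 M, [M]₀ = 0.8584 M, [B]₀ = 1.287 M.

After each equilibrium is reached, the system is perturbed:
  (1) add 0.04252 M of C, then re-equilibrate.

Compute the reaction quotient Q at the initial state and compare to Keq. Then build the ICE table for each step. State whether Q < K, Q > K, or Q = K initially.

Q₀ = 0.7999; Q < K (proceeds forward)

Q₀ = 0.7999 vs Keq = 7.768 ⇒ Q<K, forward
Step 1:
                   C          G          M          B
  I          0.03854    0.09419     0.8584      1.287
  C         -0.01957    0.02936   0.009786    0.01957
  E          0.01897     0.1235     0.8682      1.307
  solve Keq expr → x = 0.009786; check Q = 7.768
Then add 0.04252 M of C.
Step 2:
                   C          G          M          B
  I          0.06149     0.1235     0.8682      1.307
  C         -0.03021    0.04531     0.0151    0.03021
  E          0.03128     0.1689     0.8833      1.337
  solve Keq expr → x = 0.0151; check Q = 7.768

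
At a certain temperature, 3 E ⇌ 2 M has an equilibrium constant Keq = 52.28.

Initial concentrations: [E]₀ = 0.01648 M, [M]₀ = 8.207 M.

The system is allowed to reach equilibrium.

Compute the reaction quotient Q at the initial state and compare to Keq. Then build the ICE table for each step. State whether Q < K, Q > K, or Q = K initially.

Q₀ = 1.5049e+07; Q > K (proceeds reverse)

Q₀ = 1.5049e+07 vs Keq = 52.28 ⇒ Q>K, reverse
Step 1:
                  E         M
  Initial   0.01648     8.207
  Change      1.011   -0.6741
  Equil       1.028     7.533
  solve Keq expr → x = -0.3371; check Q = 52.28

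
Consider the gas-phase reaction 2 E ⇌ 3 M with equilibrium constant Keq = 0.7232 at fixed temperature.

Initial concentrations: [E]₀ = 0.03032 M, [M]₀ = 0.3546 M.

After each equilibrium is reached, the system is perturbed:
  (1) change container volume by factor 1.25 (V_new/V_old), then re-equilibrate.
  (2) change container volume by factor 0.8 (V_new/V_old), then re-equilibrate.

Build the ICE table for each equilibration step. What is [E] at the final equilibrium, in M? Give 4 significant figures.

Q₀ = 48.5 vs Keq = 0.7232 ⇒ Q>K, reverse
Step 1:
                  E         M
  I         0.03032    0.3546
  C         0.09031   -0.1355
  E          0.1206    0.2191
  solve Keq expr → x = -0.04515; check Q = 0.7232
Then change container volume by factor 1.25 (V_new/V_old).
Step 2:
                  E         M
  I          0.0965    0.1753
  C       -0.004808  0.007212
  E         0.09169    0.1825
  solve Keq expr → x = 0.002404; check Q = 0.7232
Then change container volume by factor 0.8 (V_new/V_old).
Step 3:
                  E         M
  I          0.1146    0.2282
  C         0.00601 -0.009014
  E          0.1206    0.2191
  solve Keq expr → x = -0.003005; check Q = 0.7232

[E]_eq = 0.1206 M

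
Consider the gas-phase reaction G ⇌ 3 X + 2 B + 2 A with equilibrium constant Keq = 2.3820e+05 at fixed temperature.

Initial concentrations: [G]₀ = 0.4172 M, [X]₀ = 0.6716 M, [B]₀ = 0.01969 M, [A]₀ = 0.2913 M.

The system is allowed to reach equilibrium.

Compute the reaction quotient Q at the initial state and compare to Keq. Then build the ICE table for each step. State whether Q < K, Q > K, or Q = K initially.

Q₀ = 2.3887e-05; Q < K (proceeds forward)

Q₀ = 2.3887e-05 vs Keq = 2.3820e+05 ⇒ Q<K, forward
Step 1:
                   G          X          B          A
  init        0.4172     0.6716    0.01969     0.2913
  Δ          -0.4172      1.252     0.8343     0.8343
  eq      2.7595e-05      1.923      0.854      1.126
  solve Keq expr → x = 0.4172; check Q = 2.3820e+05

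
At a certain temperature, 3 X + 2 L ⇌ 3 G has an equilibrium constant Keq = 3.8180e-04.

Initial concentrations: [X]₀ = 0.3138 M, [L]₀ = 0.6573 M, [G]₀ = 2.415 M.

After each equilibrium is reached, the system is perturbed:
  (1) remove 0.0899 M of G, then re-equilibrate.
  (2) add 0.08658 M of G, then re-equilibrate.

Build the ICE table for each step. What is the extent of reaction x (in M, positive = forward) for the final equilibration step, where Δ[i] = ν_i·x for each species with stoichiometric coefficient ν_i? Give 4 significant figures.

Q₀ = 1055 vs Keq = 3.8180e-04 ⇒ Q>K, reverse
Step 1:
                   X          L          G
  Initial     0.3138     0.6573      2.415
  Change       2.127      1.418     -2.127
  Equil        2.441      2.075     0.2881
  solve Keq expr → x = -0.709; check Q = 3.8180e-04
Then remove 0.0899 M of G.
Step 2:
                   X          L          G
  Initial      2.441      2.075     0.1982
  Change    -0.07631   -0.05088    0.07631
  Equil        2.364      2.024     0.2745
  solve Keq expr → x = 0.02544; check Q = 3.8180e-04
Then add 0.08658 M of G.
Step 3:
                   X          L          G
  Initial      2.364      2.024     0.3611
  Change      0.0735      0.049    -0.0735
  Equil        2.438      2.073     0.2876
  solve Keq expr → x = -0.0245; check Q = 3.8180e-04

x = -0.0245 M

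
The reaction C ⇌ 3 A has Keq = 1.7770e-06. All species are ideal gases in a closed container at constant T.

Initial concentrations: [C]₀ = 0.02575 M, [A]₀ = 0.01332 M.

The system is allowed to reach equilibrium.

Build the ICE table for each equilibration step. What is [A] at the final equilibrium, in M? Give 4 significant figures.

[A]_eq = 0.003719 M

Q₀ = 9.1777e-05 vs Keq = 1.7770e-06 ⇒ Q>K, reverse
Step 1:
                   C          A
  Initial    0.02575    0.01332
  Change      0.0032  -0.009601
  Equil      0.02895   0.003719
  solve Keq expr → x = -0.0032; check Q = 1.7770e-06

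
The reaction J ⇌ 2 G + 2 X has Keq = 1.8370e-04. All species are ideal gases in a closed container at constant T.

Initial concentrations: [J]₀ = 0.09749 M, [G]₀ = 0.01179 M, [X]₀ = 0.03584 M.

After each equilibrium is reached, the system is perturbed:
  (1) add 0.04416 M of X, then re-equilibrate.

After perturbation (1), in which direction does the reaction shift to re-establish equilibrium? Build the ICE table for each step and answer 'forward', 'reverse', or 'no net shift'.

Direction: reverse

Q₀ = 1.8315e-06 vs Keq = 1.8370e-04 ⇒ Q<K, forward
Step 1:
                  J         G         X
  Initial   0.09749   0.01179   0.03584
  Change   -0.01944   0.03888   0.03888
  Equil     0.07805   0.05067   0.07472
  solve Keq expr → x = 0.01944; check Q = 1.8370e-04
Then add 0.04416 M of X.
Step 2:
                  J         G         X
  Initial   0.07805   0.05067    0.1189
  Change   0.006655  -0.01331  -0.01331
  Equil      0.0847   0.03736    0.1056
  solve Keq expr → x = -0.006655; check Q = 1.8370e-04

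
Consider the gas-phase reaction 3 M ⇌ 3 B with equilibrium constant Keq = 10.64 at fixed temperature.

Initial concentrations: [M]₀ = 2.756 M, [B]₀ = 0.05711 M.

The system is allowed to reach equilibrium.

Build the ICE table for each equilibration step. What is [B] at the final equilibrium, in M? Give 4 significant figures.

[B]_eq = 1.934 M

Q₀ = 8.8981e-06 vs Keq = 10.64 ⇒ Q<K, forward
Step 1:
                  M         B
  init        2.756   0.05711
  Δ          -1.877     1.877
  eq         0.8792     1.934
  solve Keq expr → x = 0.6256; check Q = 10.64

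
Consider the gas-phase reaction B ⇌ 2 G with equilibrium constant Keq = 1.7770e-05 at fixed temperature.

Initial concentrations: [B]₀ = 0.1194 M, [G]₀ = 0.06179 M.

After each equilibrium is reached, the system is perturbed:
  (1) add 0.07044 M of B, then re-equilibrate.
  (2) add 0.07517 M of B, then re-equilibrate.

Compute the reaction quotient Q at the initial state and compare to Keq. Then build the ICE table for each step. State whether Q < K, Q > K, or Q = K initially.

Q₀ = 0.03198; Q > K (proceeds reverse)

Q₀ = 0.03198 vs Keq = 1.7770e-05 ⇒ Q>K, reverse
Step 1:
                  B         G
  I          0.1194   0.06179
  C         0.03008  -0.06016
  E          0.1495   0.00163
  solve Keq expr → x = -0.03008; check Q = 1.7770e-05
Then add 0.07044 M of B.
Step 2:
                  B         G
  I          0.2199   0.00163
  C       -1.7314e-04 3.4628e-04
  E          0.2197  0.001976
  solve Keq expr → x = 1.7314e-04; check Q = 1.7770e-05
Then add 0.07517 M of B.
Step 3:
                  B         G
  I          0.2949  0.001976
  C       -1.5628e-04 3.1256e-04
  E          0.2948  0.002289
  solve Keq expr → x = 1.5628e-04; check Q = 1.7770e-05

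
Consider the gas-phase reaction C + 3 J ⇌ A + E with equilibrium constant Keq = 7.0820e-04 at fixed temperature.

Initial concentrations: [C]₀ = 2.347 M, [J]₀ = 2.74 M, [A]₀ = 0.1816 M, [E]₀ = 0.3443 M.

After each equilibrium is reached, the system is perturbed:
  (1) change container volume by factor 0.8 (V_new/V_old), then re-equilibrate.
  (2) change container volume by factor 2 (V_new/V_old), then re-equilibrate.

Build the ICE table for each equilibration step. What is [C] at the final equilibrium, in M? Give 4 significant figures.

Q₀ = 0.001295 vs Keq = 7.0820e-04 ⇒ Q>K, reverse
Step 1:
                  C         J         A         E
  I           2.347      2.74    0.1816    0.3443
  C         0.04609    0.1383  -0.04609  -0.04609
  E           2.393     2.878    0.1355    0.2982
  solve Keq expr → x = -0.04609; check Q = 7.0820e-04
Then change container volume by factor 0.8 (V_new/V_old).
Step 2:
                  C         J         A         E
  I           2.991     3.598    0.1694    0.3728
  C         -0.0417   -0.1251    0.0417    0.0417
  E            2.95     3.473    0.2111    0.4145
  solve Keq expr → x = 0.0417; check Q = 7.0820e-04
Then change container volume by factor 2 (V_new/V_old).
Step 3:
                  C         J         A         E
  I           1.475     1.736    0.1055    0.2072
  C         0.05602    0.1681  -0.05602  -0.05602
  E           1.531     1.904   0.04952    0.1512
  solve Keq expr → x = -0.05602; check Q = 7.0820e-04

[C]_eq = 1.531 M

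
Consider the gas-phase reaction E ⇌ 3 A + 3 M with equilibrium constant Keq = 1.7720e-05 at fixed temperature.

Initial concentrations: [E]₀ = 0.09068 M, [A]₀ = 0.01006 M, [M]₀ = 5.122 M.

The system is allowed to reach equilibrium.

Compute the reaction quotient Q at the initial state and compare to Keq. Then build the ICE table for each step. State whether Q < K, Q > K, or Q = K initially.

Q₀ = 0.001509; Q > K (proceeds reverse)

Q₀ = 0.001509 vs Keq = 1.7720e-05 ⇒ Q>K, reverse
Step 1:
                  E         A         M
  I         0.09068   0.01006     5.122
  C        0.002583 -0.007748 -0.007748
  E         0.09326  0.002312     5.114
  solve Keq expr → x = -0.002583; check Q = 1.7720e-05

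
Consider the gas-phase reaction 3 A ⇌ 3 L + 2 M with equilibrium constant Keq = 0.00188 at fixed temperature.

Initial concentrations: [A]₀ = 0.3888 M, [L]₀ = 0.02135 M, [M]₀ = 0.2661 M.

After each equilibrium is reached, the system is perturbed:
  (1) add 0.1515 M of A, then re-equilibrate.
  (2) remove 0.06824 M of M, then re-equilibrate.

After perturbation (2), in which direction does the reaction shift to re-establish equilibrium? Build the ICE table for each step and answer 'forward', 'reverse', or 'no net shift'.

Direction: forward

Q₀ = 1.1725e-05 vs Keq = 0.00188 ⇒ Q<K, forward
Step 1:
                   A          L          M
  I           0.3888    0.02135     0.2661
  C         -0.06572    0.06572    0.04381
  E           0.3231    0.08707     0.3099
  solve Keq expr → x = 0.02191; check Q = 0.00188
Then add 0.1515 M of A.
Step 2:
                   A          L          M
  I           0.4746    0.08707     0.3099
  C         -0.02848    0.02848    0.01899
  E           0.4461     0.1156     0.3289
  solve Keq expr → x = 0.009494; check Q = 0.00188
Then remove 0.06824 M of M.
Step 3:
                   A          L          M
  I           0.4461     0.1156     0.2607
  C         -0.01275    0.01275   0.008498
  E           0.4334     0.1283     0.2692
  solve Keq expr → x = 0.004249; check Q = 0.00188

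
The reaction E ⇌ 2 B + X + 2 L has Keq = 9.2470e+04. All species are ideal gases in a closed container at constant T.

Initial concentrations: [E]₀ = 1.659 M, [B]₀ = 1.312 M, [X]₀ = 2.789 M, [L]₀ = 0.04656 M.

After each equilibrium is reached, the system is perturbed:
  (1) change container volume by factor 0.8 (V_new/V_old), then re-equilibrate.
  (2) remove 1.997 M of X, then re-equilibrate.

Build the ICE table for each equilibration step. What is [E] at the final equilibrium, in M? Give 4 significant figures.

Q₀ = 0.006273 vs Keq = 9.2470e+04 ⇒ Q<K, forward
Step 1:
                  E         B         X         L
  Initial     1.659     1.312     2.789   0.04656
  Change     -1.648     3.295     1.648     3.295
  Equil     0.01137     4.607     4.437     3.342
  solve Keq expr → x = 1.648; check Q = 9.2470e+04
Then change container volume by factor 0.8 (V_new/V_old).
Step 2:
                  E         B         X         L
  Initial   0.01422     5.759     5.546     4.177
  Change    0.01928  -0.03857  -0.01928  -0.03857
  Equil      0.0335      5.72     5.526     4.139
  solve Keq expr → x = -0.01928; check Q = 9.2470e+04
Then remove 1.997 M of X.
Step 3:
                  E         B         X         L
  Initial    0.0335      5.72     3.529     4.139
  Change   -0.01162   0.02323   0.01162   0.02323
  Equil     0.02188     5.744     3.541     4.162
  solve Keq expr → x = 0.01162; check Q = 9.2470e+04

[E]_eq = 0.02188 M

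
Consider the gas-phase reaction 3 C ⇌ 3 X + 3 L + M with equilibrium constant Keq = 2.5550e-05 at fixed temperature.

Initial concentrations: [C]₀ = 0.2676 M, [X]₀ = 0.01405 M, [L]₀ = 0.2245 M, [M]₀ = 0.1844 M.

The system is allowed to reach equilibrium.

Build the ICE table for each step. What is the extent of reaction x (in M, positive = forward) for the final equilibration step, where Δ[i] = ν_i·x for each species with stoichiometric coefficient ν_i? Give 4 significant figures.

Q₀ = 3.0198e-07 vs Keq = 2.5550e-05 ⇒ Q<K, forward
Step 1:
                    C           X           L           M
  Initial      0.2676     0.01405      0.2245      0.1844
  Change     -0.03242     0.03242     0.03242     0.01081
  Equil        0.2352     0.04647      0.2569      0.1952
  solve Keq expr → x = 0.01081; check Q = 2.5550e-05

x = 0.01081 M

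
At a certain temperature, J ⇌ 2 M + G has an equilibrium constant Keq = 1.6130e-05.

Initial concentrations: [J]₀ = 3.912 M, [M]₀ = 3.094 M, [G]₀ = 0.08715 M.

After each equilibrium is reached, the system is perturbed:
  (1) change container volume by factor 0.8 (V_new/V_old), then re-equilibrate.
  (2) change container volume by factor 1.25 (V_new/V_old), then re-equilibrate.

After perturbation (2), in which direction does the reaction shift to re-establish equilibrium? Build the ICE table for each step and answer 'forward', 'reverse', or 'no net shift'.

Q₀ = 0.2133 vs Keq = 1.6130e-05 ⇒ Q>K, reverse
Step 1:
                  J         M         G
  I           3.912     3.094   0.08715
  C         0.08714   -0.1743  -0.08714
  E           3.999      2.92 7.5669e-06
  solve Keq expr → x = -0.08714; check Q = 1.6130e-05
Then change container volume by factor 0.8 (V_new/V_old).
Step 2:
                  J         M         G
  I           4.999      3.65 9.4587e-06
  C       3.4051e-06 -6.8102e-06 -3.4051e-06
  E           4.999      3.65 6.0536e-06
  solve Keq expr → x = -3.4051e-06; check Q = 1.6130e-05
Then change container volume by factor 1.25 (V_new/V_old).
Step 3:
                  J         M         G
  I           3.999      2.92 4.8429e-06
  C       -2.7241e-06 5.4482e-06 2.7241e-06
  E           3.999      2.92 7.5669e-06
  solve Keq expr → x = 2.7241e-06; check Q = 1.6130e-05

Direction: forward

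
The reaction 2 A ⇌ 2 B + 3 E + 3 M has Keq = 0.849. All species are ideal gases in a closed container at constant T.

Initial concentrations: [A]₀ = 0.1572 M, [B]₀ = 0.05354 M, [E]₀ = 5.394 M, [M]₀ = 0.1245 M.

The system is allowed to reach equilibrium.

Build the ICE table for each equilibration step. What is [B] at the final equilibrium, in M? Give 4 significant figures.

[B]_eq = 0.0978 M

Q₀ = 0.03513 vs Keq = 0.849 ⇒ Q<K, forward
Step 1:
                  A         B         E         M
  I          0.1572   0.05354     5.394    0.1245
  C        -0.04426   0.04426   0.06638   0.06638
  E          0.1129    0.0978      5.46    0.1909
  solve Keq expr → x = 0.02213; check Q = 0.849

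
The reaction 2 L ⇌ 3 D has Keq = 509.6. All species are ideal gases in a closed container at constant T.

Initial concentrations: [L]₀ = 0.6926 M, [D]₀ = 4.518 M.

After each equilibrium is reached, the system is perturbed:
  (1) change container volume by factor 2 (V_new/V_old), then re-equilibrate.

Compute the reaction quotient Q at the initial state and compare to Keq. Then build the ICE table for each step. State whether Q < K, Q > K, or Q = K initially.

Q₀ = 192.3; Q < K (proceeds forward)

Q₀ = 192.3 vs Keq = 509.6 ⇒ Q<K, forward
Step 1:
                   L          D
  Initial     0.6926      4.518
  Change     -0.2198     0.3297
  Equil       0.4728      4.848
  solve Keq expr → x = 0.1099; check Q = 509.6
Then change container volume by factor 2 (V_new/V_old).
Step 2:
                   L          D
  Initial     0.2364      2.424
  Change    -0.05987     0.0898
  Equil       0.1765      2.514
  solve Keq expr → x = 0.02993; check Q = 509.6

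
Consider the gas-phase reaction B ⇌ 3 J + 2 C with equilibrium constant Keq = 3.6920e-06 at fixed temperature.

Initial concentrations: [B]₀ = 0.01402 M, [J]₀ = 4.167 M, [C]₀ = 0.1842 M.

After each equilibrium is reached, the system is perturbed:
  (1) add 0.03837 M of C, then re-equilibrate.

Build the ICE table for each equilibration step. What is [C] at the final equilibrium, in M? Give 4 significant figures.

Q₀ = 175.1 vs Keq = 3.6920e-06 ⇒ Q>K, reverse
Step 1:
                  B         J         C
  init      0.01402     4.167    0.1842
  Δ         0.09206   -0.2762   -0.1841
  eq         0.1061     3.891 8.1542e-05
  solve Keq expr → x = -0.09206; check Q = 3.6920e-06
Then add 0.03837 M of C.
Step 2:
                  B         J         C
  init       0.1061     3.891   0.03845
  Δ         0.01918  -0.05754  -0.03836
  eq         0.1253     3.833 9.0611e-05
  solve Keq expr → x = -0.01918; check Q = 3.6920e-06

[C]_eq = 9.0611e-05 M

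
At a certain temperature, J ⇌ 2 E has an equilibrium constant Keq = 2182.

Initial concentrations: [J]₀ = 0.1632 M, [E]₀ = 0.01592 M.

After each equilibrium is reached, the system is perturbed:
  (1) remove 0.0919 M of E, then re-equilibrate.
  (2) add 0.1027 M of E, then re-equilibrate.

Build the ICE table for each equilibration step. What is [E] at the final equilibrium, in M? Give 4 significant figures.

[E]_eq = 0.353 M

Q₀ = 0.001553 vs Keq = 2182 ⇒ Q<K, forward
Step 1:
                   J          E
  I           0.1632    0.01592
  C          -0.1631     0.3263
  E       5.3671e-05     0.3422
  solve Keq expr → x = 0.1631; check Q = 2182
Then remove 0.0919 M of E.
Step 2:
                   J          E
  I       5.3671e-05     0.2503
  C       -2.4944e-05 4.9888e-05
  E       2.8727e-05     0.2504
  solve Keq expr → x = 2.4944e-05; check Q = 2182
Then add 0.1027 M of E.
Step 3:
                   J          E
  I       2.8727e-05     0.3531
  C       2.8383e-05 -5.6766e-05
  E       5.7110e-05      0.353
  solve Keq expr → x = -2.8383e-05; check Q = 2182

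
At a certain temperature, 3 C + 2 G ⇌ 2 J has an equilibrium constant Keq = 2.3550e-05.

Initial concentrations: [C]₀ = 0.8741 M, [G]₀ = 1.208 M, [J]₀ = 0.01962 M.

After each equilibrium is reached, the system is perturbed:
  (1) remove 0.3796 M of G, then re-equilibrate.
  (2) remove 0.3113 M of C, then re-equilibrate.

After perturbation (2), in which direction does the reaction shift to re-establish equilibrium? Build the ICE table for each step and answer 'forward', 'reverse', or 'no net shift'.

Q₀ = 3.9499e-04 vs Keq = 2.3550e-05 ⇒ Q>K, reverse
Step 1:
                    C           G           J
  I            0.8741       1.208     0.01962
  C           0.02188     0.01459    -0.01459
  E             0.896       1.223    0.005032
  solve Keq expr → x = -0.007294; check Q = 2.3550e-05
Then remove 0.3796 M of G.
Step 2:
                    C           G           J
  I             0.896       0.843    0.005032
  C          0.002314    0.001543   -0.001543
  E            0.8983      0.8445    0.003489
  solve Keq expr → x = -7.7125e-04; check Q = 2.3550e-05
Then remove 0.3113 M of C.
Step 3:
                    C           G           J
  I             0.587      0.8445    0.003489
  C          0.002447    0.001631   -0.001631
  E            0.5894      0.8462    0.001858
  solve Keq expr → x = -8.1552e-04; check Q = 2.3550e-05

Direction: reverse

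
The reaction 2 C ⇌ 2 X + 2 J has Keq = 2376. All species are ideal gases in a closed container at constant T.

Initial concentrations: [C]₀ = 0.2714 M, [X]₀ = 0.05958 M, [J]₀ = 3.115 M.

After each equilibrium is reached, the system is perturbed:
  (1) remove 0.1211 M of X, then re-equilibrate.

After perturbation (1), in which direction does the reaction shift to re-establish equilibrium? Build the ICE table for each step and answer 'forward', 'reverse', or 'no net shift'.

Direction: forward

Q₀ = 0.4676 vs Keq = 2376 ⇒ Q<K, forward
Step 1:
                  C         X         J
  Initial    0.2714   0.05958     3.115
  Change      -0.25      0.25      0.25
  Equil     0.02137    0.3096     3.365
  solve Keq expr → x = 0.125; check Q = 2376
Then remove 0.1211 M of X.
Step 2:
                  C         X         J
  Initial   0.02137    0.1885     3.365
  Change  -0.007791  0.007791  0.007791
  Equil     0.01358    0.1963     3.373
  solve Keq expr → x = 0.003895; check Q = 2376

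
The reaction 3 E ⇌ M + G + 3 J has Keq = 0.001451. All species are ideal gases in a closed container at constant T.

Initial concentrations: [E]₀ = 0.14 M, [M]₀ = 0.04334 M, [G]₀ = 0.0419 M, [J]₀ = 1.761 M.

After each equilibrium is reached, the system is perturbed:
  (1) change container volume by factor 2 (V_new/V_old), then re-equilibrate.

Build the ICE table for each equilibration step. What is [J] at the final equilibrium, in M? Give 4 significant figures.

Q₀ = 3.614 vs Keq = 0.001451 ⇒ Q>K, reverse
Step 1:
                   E          M          G          J
  init          0.14    0.04334     0.0419      1.761
  Δ           0.1203   -0.04011   -0.04011    -0.1203
  eq          0.2603   0.003233   0.001793      1.641
  solve Keq expr → x = -0.04011; check Q = 0.001451
Then change container volume by factor 2 (V_new/V_old).
Step 2:
                   E          M          G          J
  init        0.1302   0.001616 8.9642e-04     0.8203
  Δ        -0.003229   0.001076   0.001076   0.003229
  eq          0.1269   0.002693   0.001973     0.8236
  solve Keq expr → x = 0.001076; check Q = 0.001451

[J]_eq = 0.8236 M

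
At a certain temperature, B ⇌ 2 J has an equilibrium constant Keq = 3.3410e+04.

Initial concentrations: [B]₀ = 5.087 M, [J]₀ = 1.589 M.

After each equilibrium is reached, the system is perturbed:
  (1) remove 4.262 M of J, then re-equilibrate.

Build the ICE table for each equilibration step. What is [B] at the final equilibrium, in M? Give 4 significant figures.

[B]_eq = 0.001683 M

Q₀ = 0.4963 vs Keq = 3.3410e+04 ⇒ Q<K, forward
Step 1:
                    B           J
  init          5.087       1.589
  Δ            -5.083       10.17
  eq         0.004136       11.75
  solve Keq expr → x = 5.083; check Q = 3.3410e+04
Then remove 4.262 M of J.
Step 2:
                    B           J
  init       0.004136       7.493
  Δ         -0.002453    0.004906
  eq         0.001683       7.498
  solve Keq expr → x = 0.002453; check Q = 3.3410e+04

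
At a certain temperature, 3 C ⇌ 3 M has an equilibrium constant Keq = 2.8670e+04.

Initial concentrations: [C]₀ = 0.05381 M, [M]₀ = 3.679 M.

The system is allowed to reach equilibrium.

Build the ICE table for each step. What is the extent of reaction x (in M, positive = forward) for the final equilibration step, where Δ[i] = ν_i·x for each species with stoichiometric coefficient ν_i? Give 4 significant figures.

Q₀ = 3.1960e+05 vs Keq = 2.8670e+04 ⇒ Q>K, reverse
Step 1:
                    C           M
  Initial     0.05381       3.679
  Change      0.06429    -0.06429
  Equil        0.1181       3.615
  solve Keq expr → x = -0.02143; check Q = 2.8670e+04

x = -0.02143 M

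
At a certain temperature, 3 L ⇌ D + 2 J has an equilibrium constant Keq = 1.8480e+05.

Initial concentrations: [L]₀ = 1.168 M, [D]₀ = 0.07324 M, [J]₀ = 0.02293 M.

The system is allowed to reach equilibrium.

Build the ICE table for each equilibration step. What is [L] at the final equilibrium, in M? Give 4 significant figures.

[L]_eq = 0.01161 M

Q₀ = 2.4167e-05 vs Keq = 1.8480e+05 ⇒ Q<K, forward
Step 1:
                  L         D         J
  I           1.168   0.07324   0.02293
  C          -1.156    0.3855    0.7709
  E         0.01161    0.4587    0.7939
  solve Keq expr → x = 0.3855; check Q = 1.8480e+05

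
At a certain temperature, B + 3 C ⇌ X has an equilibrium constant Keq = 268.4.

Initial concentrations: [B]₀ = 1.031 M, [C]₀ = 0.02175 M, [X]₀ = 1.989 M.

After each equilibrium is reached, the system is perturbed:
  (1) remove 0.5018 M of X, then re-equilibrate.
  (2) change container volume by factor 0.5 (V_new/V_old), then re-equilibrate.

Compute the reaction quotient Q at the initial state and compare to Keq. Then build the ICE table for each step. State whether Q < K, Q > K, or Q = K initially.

Q₀ = 1.8750e+05; Q > K (proceeds reverse)

Q₀ = 1.8750e+05 vs Keq = 268.4 ⇒ Q>K, reverse
Step 1:
                  B         C         X
  init        1.031   0.02175     1.989
  Δ         0.05538    0.1661  -0.05538
  eq          1.086    0.1879     1.934
  solve Keq expr → x = -0.05538; check Q = 268.4
Then remove 0.5018 M of X.
Step 2:
                  B         C         X
  init        1.086    0.1879     1.432
  Δ       -0.005791  -0.01737  0.005791
  eq          1.081    0.1705     1.438
  solve Keq expr → x = 0.005791; check Q = 268.4
Then change container volume by factor 0.5 (V_new/V_old).
Step 3:
                  B         C         X
  init        2.161     0.341     2.875
  Δ        -0.05597   -0.1679   0.05597
  eq          2.105    0.1731     2.931
  solve Keq expr → x = 0.05597; check Q = 268.4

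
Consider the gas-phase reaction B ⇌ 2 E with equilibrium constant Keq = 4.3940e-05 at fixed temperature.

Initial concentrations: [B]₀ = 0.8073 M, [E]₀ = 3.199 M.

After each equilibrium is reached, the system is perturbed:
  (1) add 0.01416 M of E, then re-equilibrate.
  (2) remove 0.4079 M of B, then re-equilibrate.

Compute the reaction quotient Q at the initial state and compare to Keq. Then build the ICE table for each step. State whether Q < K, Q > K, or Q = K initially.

Q₀ = 12.68 vs Keq = 4.3940e-05 ⇒ Q>K, reverse
Step 1:
                    B           E
  init         0.8073       3.199
  Δ             1.594      -3.189
  eq            2.402     0.01027
  solve Keq expr → x = -1.594; check Q = 4.3940e-05
Then add 0.01416 M of E.
Step 2:
                    B           E
  init          2.402     0.02443
  Δ          0.007072    -0.01414
  eq            2.409     0.01029
  solve Keq expr → x = -0.007072; check Q = 4.3940e-05
Then remove 0.4079 M of B.
Step 3:
                    B           E
  init          2.001     0.01029
  Δ        4.5520e-04 -9.1039e-04
  eq            2.001    0.009377
  solve Keq expr → x = -4.5520e-04; check Q = 4.3940e-05

Q₀ = 12.68; Q > K (proceeds reverse)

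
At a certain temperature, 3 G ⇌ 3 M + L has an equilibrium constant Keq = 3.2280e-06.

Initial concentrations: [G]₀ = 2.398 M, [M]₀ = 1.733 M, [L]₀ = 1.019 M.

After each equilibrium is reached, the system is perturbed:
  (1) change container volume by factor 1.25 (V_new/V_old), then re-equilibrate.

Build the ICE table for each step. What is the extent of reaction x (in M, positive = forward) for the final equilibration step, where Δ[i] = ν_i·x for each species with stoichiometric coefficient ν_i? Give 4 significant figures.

x = 0.001529 M

Q₀ = 0.3846 vs Keq = 3.2280e-06 ⇒ Q>K, reverse
Step 1:
                  G         M         L
  I           2.398     1.733     1.019
  C           1.656    -1.656   -0.5519
  E           4.054   0.07722    0.4671
  solve Keq expr → x = -0.5519; check Q = 3.2280e-06
Then change container volume by factor 1.25 (V_new/V_old).
Step 2:
                  G         M         L
  I           3.243   0.06177    0.3737
  C       -0.004586  0.004586  0.001529
  E           3.238   0.06636    0.3752
  solve Keq expr → x = 0.001529; check Q = 3.2280e-06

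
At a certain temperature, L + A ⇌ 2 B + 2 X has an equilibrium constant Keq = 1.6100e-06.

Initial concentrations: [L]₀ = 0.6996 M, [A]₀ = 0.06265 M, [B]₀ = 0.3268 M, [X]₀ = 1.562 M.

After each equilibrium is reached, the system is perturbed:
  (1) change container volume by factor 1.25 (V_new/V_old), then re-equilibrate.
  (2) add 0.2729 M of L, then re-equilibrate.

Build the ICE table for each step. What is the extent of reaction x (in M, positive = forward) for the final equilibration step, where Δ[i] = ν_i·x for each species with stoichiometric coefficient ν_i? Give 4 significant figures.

x = 4.1014e-05 M

Q₀ = 5.945 vs Keq = 1.6100e-06 ⇒ Q>K, reverse
Step 1:
                    L           A           B           X
  init         0.6996     0.06265      0.3268       1.562
  Δ            0.1632      0.1632     -0.3263     -0.3263
  eq           0.8628      0.2258  4.5326e-04       1.236
  solve Keq expr → x = -0.1632; check Q = 1.6100e-06
Then change container volume by factor 1.25 (V_new/V_old).
Step 2:
                    L           A           B           X
  init         0.6902      0.1807  3.6261e-04      0.9885
  Δ       -4.5270e-05 -4.5270e-05  9.0539e-05  9.0539e-05
  eq           0.6902      0.1806  4.5315e-04      0.9886
  solve Keq expr → x = 4.5270e-05; check Q = 1.6100e-06
Then add 0.2729 M of L.
Step 3:
                    L           A           B           X
  init         0.9631      0.1806  4.5315e-04      0.9886
  Δ       -4.1014e-05 -4.1014e-05  8.2027e-05  8.2027e-05
  eq            0.963      0.1806  5.3518e-04      0.9887
  solve Keq expr → x = 4.1014e-05; check Q = 1.6100e-06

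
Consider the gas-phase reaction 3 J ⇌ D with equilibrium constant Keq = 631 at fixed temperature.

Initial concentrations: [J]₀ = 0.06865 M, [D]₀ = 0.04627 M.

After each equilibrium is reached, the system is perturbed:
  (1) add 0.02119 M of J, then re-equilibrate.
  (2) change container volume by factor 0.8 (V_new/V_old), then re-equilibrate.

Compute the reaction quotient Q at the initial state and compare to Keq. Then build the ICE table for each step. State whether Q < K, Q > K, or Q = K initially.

Q₀ = 143 vs Keq = 631 ⇒ Q<K, forward
Step 1:
                    J           D
  I           0.06865     0.04627
  C          -0.02447    0.008156
  E           0.04418     0.05443
  solve Keq expr → x = 0.008156; check Q = 631
Then add 0.02119 M of J.
Step 2:
                    J           D
  I           0.06537     0.05443
  C           -0.0195    0.006499
  E           0.04588     0.06092
  solve Keq expr → x = 0.006499; check Q = 631
Then change container volume by factor 0.8 (V_new/V_old).
Step 3:
                    J           D
  I           0.05735     0.07616
  C         -0.007399    0.002466
  E           0.04995     0.07862
  solve Keq expr → x = 0.002466; check Q = 631

Q₀ = 143; Q < K (proceeds forward)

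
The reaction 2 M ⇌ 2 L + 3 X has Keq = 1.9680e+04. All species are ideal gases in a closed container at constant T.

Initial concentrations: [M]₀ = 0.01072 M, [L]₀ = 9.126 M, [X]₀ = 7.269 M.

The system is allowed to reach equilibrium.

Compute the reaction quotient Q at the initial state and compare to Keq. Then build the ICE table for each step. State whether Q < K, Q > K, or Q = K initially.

Q₀ = 2.7835e+08; Q > K (proceeds reverse)

Q₀ = 2.7835e+08 vs Keq = 1.9680e+04 ⇒ Q>K, reverse
Step 1:
                    M           L           X
  Initial     0.01072       9.126       7.269
  Change       0.8535     -0.8535       -1.28
  Equil        0.8642       8.272       5.989
  solve Keq expr → x = -0.4268; check Q = 1.9680e+04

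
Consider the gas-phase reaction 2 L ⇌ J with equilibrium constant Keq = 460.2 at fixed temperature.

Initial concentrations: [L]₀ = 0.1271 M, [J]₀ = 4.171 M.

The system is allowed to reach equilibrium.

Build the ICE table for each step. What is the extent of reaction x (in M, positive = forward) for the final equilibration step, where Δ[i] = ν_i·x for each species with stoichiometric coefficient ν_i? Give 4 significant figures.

Q₀ = 258.2 vs Keq = 460.2 ⇒ Q<K, forward
Step 1:
                    L           J
  init         0.1271       4.171
  Δ          -0.03172     0.01586
  eq          0.09538       4.187
  solve Keq expr → x = 0.01586; check Q = 460.2

x = 0.01586 M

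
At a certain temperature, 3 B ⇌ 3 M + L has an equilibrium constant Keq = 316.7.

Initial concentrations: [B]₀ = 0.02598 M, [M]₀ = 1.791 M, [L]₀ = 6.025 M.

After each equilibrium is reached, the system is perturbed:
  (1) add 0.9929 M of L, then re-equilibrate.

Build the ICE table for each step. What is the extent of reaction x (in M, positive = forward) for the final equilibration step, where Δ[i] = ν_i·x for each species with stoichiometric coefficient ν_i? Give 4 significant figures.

x = -0.005249 M

Q₀ = 1.9739e+06 vs Keq = 316.7 ⇒ Q>K, reverse
Step 1:
                   B          M          L
  Initial    0.02598      1.791      6.025
  Change      0.3549    -0.3549    -0.1183
  Equil       0.3809      1.436      5.907
  solve Keq expr → x = -0.1183; check Q = 316.7
Then add 0.9929 M of L.
Step 2:
                   B          M          L
  Initial     0.3809      1.436        6.9
  Change     0.01575   -0.01575  -0.005249
  Equil       0.3966       1.42      6.894
  solve Keq expr → x = -0.005249; check Q = 316.7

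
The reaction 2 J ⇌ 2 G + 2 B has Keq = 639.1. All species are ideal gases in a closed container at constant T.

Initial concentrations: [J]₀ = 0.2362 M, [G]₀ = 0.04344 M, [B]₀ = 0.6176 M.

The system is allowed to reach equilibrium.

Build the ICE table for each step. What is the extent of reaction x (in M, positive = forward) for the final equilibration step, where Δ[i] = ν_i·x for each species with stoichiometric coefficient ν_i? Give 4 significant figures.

x = 0.1136 M

Q₀ = 0.0129 vs Keq = 639.1 ⇒ Q<K, forward
Step 1:
                    J           G           B
  Initial      0.2362     0.04344      0.6176
  Change      -0.2272      0.2272      0.2272
  Equil      0.009042      0.2706      0.8448
  solve Keq expr → x = 0.1136; check Q = 639.1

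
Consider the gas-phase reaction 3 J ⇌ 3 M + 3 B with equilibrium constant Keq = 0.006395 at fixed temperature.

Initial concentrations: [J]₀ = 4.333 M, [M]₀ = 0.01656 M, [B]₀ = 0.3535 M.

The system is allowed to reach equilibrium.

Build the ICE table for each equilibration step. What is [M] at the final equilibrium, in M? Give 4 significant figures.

Q₀ = 2.4659e-09 vs Keq = 0.006395 ⇒ Q<K, forward
Step 1:
                  J         M         B
  Initial     4.333   0.01656    0.3535
  Change    -0.6579    0.6579    0.6579
  Equil       3.675    0.6745     1.011
  solve Keq expr → x = 0.2193; check Q = 0.006395

[M]_eq = 0.6745 M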